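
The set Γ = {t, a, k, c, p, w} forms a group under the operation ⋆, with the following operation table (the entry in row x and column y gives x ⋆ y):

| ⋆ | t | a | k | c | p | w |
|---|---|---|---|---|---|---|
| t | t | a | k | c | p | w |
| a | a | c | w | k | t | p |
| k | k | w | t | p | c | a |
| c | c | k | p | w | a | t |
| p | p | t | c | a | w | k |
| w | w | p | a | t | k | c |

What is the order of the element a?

6

The identity element is t (its row matches the header).
a^1 = a
a^2 = a ⋆ a = c
a^3 = c ⋆ a = k
a^4 = k ⋆ a = w
a^5 = w ⋆ a = p
a^6 = p ⋆ a = t
The first power of a equal to the identity is a^6, so ord(a) = 6.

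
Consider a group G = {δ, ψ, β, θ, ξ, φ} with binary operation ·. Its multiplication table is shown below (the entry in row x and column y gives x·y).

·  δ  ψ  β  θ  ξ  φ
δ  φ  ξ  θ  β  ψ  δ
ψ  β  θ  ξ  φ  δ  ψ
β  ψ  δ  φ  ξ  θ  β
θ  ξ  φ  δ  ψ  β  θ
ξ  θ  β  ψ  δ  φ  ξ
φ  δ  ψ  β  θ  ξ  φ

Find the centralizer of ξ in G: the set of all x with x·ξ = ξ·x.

Compare row ξ with column ξ entry by entry.
δ·ξ = ψ but ξ·δ = θ, so δ does not.
Collecting the elements that commute with ξ: C(ξ) = {ξ, φ}.
(Structurally, G here is isomorphic to the symmetric group S_3.)

{ξ, φ}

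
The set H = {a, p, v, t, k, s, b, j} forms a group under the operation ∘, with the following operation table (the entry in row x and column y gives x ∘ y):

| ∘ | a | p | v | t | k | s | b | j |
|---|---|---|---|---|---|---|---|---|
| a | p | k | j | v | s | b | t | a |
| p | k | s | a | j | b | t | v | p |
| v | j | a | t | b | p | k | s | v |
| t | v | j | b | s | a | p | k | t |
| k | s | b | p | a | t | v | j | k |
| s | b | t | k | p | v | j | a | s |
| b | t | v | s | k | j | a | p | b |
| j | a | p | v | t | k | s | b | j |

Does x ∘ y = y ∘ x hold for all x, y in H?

Yes

Check whether the table is symmetric across its main diagonal.
Every entry (row x, col y) equals the entry (row y, col x), so H is abelian.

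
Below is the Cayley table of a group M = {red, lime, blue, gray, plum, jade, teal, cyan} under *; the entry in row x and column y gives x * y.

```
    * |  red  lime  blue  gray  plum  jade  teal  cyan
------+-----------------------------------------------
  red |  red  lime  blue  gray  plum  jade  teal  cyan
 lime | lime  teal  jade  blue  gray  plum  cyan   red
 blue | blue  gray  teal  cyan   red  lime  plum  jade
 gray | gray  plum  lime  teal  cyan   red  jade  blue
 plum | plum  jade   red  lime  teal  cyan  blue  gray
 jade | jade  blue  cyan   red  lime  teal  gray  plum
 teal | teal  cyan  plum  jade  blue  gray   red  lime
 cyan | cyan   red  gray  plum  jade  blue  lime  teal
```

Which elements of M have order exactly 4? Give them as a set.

Identity is red. Compute the order of each non-identity element by repeated multiplication:
  lime: lime → teal → cyan → red  (order 4)
  blue: blue → teal → plum → red  (order 4)
  gray: gray → teal → jade → red  (order 4)
  plum: plum → teal → blue → red  (order 4)
  jade: jade → teal → gray → red  (order 4)
  teal: teal → red  (order 2)
  cyan: cyan → teal → lime → red  (order 4)
Elements of order 4: {blue, cyan, gray, jade, lime, plum}.

{blue, cyan, gray, jade, lime, plum}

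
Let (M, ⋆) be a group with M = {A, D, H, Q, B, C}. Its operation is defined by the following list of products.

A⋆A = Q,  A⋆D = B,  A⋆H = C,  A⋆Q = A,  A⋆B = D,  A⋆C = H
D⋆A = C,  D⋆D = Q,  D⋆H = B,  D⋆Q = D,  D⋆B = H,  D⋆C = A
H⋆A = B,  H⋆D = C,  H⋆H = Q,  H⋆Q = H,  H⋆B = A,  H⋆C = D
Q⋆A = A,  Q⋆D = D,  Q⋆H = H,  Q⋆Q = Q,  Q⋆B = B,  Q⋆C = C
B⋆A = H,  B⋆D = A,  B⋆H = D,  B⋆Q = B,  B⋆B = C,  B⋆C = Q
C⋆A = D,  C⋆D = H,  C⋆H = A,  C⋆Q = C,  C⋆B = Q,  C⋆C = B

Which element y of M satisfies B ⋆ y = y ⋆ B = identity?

C

First locate the identity: row Q matches the header, so Q is the identity.
Scan row B for Q: B ⋆ C = Q. Hence B^(-1) = C.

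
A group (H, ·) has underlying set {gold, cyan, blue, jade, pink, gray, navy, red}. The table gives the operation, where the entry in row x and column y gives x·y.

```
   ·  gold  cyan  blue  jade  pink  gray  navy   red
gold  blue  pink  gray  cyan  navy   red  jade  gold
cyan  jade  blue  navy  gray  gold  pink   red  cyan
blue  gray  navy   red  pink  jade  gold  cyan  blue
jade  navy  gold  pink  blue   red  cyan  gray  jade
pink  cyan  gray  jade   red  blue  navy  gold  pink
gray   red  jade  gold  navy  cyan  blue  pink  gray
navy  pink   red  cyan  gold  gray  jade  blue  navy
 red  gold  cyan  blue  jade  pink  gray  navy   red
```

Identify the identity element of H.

The identity e satisfies e·x = x for all x, so its row in the table reproduces the column headers.
Row red reads: gold, cyan, blue, jade, pink, gray, navy, red — exactly the header order. So red is the identity.
(Structurally, H here is isomorphic to the quaternion group Q_8.)

red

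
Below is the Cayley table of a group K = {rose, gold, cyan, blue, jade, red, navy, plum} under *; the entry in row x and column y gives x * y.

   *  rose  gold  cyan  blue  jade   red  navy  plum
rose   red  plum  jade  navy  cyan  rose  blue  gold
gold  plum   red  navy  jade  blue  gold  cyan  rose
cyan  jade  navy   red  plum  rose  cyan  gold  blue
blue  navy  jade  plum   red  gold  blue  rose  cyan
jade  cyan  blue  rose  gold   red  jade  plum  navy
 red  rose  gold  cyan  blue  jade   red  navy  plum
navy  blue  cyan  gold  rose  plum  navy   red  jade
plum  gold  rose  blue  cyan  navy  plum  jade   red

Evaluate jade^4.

red

jade^1 = jade
jade^2 = jade * jade = red
jade^3 = red * jade = jade
jade^4 = jade * jade = red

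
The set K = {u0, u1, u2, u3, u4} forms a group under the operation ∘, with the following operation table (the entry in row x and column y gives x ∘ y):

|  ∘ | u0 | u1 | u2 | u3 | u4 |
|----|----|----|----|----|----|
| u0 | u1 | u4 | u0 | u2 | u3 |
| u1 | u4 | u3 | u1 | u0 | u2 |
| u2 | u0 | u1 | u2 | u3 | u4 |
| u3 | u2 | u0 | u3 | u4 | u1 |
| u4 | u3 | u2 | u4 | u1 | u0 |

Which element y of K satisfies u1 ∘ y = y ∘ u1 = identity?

u4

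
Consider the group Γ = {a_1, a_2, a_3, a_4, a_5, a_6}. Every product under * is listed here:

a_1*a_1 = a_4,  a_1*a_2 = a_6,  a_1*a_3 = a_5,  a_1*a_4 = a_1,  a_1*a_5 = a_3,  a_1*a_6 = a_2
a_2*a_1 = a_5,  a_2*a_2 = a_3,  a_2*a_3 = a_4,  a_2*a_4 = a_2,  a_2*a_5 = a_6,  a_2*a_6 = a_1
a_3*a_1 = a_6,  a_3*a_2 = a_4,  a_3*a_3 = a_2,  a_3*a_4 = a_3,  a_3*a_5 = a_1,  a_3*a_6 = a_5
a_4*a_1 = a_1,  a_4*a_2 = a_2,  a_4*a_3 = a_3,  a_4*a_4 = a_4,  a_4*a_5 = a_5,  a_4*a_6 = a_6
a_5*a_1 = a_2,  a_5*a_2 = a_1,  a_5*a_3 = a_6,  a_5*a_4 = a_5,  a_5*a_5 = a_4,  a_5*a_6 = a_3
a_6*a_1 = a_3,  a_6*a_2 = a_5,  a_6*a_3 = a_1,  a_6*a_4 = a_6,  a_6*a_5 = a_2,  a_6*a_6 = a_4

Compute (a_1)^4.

a_4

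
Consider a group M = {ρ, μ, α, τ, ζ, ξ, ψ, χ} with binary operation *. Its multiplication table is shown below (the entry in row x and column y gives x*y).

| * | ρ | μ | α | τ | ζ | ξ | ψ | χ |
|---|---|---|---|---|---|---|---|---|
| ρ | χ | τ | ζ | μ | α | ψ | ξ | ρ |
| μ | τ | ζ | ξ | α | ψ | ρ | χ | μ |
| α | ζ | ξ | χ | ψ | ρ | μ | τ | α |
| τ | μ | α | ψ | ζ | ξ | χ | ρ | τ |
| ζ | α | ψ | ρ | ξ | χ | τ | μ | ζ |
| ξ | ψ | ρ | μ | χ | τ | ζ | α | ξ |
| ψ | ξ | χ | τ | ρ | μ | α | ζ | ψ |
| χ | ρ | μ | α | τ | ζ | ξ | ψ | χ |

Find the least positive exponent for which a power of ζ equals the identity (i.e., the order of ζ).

2

The identity element is χ (its row matches the header).
ζ^1 = ζ
ζ^2 = ζ*ζ = χ
The first power of ζ equal to the identity is ζ^2, so ord(ζ) = 2.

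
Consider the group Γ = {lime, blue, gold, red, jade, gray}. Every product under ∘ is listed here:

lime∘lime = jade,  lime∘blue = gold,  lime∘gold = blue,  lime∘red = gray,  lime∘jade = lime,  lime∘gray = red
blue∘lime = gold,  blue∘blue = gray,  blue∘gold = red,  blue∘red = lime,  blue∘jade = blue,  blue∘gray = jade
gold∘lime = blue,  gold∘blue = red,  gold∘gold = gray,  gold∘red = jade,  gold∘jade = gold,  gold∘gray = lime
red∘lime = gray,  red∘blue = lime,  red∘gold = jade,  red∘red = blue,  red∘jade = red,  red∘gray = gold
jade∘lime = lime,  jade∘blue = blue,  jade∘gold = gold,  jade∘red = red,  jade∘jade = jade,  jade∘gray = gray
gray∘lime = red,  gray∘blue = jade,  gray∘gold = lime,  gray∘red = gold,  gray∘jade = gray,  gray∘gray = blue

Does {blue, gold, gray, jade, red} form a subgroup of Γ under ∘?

No

red ∘ blue = lime, which is not in {blue, gold, gray, jade, red}.
The subset is not closed under ∘, so it is not a subgroup.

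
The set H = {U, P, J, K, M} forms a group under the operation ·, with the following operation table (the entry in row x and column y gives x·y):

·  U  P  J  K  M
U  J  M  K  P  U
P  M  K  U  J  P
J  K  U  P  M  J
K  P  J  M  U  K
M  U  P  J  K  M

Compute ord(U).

The identity element is M (its row matches the header).
U^1 = U
U^2 = U·U = J
U^3 = J·U = K
U^4 = K·U = P
U^5 = P·U = M
The first power of U equal to the identity is U^5, so ord(U) = 5.
(Structurally, H here is isomorphic to the cyclic group Z_5.)

5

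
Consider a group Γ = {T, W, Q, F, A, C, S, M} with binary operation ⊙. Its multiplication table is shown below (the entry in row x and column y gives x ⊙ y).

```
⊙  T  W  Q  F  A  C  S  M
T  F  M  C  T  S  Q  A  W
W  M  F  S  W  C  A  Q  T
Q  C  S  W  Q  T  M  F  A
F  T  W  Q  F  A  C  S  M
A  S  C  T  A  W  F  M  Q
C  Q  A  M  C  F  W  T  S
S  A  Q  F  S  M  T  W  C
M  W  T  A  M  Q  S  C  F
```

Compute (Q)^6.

W

Q^1 = Q
Q^2 = Q ⊙ Q = W
Q^3 = W ⊙ Q = S
Q^4 = S ⊙ Q = F
Q^5 = F ⊙ Q = Q
Q^6 = Q ⊙ Q = W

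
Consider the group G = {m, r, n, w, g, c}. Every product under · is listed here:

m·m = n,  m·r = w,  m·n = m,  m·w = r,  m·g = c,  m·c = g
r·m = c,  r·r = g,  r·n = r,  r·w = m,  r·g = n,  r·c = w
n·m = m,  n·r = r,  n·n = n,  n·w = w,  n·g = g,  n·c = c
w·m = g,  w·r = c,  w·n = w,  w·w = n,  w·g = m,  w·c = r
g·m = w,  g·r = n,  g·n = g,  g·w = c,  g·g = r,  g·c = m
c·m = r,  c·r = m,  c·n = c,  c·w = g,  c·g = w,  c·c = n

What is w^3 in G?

w^1 = w
w^2 = w·w = n
w^3 = n·w = w

w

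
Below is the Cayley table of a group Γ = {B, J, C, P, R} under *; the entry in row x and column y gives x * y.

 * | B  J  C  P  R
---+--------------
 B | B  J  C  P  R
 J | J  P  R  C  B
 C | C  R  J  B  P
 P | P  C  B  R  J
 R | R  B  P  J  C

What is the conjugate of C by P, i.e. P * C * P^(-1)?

C

The identity is B. In row P, the entry B sits in column C, so P^(-1) = C.
P * C = B
B * C = C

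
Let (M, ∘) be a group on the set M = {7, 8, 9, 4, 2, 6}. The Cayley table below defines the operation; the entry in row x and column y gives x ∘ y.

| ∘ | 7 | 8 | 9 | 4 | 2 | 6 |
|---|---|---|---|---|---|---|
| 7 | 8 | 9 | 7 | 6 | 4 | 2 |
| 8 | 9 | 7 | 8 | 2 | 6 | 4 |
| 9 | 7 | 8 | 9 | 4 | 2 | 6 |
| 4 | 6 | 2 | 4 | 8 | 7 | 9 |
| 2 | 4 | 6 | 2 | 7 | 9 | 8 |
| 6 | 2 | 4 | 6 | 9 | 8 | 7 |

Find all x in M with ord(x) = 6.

Identity is 9. Compute the order of each non-identity element by repeated multiplication:
  7: 7 → 8 → 9  (order 3)
  8: 8 → 7 → 9  (order 3)
  4: 4 → 8 → 2 → 7 → 6 → 9  (order 6)
  2: 2 → 9  (order 2)
  6: 6 → 7 → 2 → 8 → 4 → 9  (order 6)
Elements of order 6: {4, 6}.

{4, 6}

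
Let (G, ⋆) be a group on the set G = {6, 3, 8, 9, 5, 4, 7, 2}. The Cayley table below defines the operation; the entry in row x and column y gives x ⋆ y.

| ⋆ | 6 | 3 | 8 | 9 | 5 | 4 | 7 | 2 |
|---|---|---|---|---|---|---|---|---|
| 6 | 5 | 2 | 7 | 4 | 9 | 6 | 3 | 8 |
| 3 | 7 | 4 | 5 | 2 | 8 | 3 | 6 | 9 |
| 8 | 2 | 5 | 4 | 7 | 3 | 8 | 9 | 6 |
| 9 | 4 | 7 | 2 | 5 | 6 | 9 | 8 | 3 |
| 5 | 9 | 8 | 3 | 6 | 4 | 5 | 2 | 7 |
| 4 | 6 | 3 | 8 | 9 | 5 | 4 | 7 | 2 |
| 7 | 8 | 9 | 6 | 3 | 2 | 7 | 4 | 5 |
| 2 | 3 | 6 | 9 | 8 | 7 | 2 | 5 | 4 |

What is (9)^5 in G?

9

9^1 = 9
9^2 = 9 ⋆ 9 = 5
9^3 = 5 ⋆ 9 = 6
9^4 = 6 ⋆ 9 = 4
9^5 = 4 ⋆ 9 = 9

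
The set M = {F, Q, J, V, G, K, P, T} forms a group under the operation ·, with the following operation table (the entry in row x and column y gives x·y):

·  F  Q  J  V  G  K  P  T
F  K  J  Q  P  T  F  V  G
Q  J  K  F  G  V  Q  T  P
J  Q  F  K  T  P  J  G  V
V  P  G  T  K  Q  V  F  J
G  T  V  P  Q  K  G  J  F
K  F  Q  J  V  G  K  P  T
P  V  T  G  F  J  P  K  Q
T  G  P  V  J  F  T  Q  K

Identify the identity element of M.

K

The identity e satisfies e·x = x for all x, so its row in the table reproduces the column headers.
Row K reads: F, Q, J, V, G, K, P, T — exactly the header order. So K is the identity.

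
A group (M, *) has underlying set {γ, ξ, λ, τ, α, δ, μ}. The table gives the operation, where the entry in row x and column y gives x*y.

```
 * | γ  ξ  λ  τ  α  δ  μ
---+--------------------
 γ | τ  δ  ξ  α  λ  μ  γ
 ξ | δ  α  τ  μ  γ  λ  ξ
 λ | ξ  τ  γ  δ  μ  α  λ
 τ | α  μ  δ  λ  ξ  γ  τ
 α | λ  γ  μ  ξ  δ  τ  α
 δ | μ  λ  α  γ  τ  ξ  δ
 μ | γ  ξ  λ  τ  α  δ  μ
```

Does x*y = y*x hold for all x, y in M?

Check whether the table is symmetric across its main diagonal.
Every entry (row x, col y) equals the entry (row y, col x), so M is abelian.

Yes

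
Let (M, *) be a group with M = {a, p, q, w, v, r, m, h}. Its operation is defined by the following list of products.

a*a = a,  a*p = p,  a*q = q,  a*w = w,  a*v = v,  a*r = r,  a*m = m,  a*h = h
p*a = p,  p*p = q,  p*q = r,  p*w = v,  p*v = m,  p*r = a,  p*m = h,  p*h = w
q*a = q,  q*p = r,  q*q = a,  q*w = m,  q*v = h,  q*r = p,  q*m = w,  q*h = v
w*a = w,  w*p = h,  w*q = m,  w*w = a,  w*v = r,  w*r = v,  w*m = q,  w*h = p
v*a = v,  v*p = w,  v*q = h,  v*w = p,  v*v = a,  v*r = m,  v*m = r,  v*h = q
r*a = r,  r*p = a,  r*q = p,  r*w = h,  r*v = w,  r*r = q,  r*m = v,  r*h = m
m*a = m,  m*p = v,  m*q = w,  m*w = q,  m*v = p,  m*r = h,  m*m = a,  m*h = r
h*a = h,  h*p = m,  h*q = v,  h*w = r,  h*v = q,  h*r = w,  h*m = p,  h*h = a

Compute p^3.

r

p^1 = p
p^2 = p * p = q
p^3 = q * p = r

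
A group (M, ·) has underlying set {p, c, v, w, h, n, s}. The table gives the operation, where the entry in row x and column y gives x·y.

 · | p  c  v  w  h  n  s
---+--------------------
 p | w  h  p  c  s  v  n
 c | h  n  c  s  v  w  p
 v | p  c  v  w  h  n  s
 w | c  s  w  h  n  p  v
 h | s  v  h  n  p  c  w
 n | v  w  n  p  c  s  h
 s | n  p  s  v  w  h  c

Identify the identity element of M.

v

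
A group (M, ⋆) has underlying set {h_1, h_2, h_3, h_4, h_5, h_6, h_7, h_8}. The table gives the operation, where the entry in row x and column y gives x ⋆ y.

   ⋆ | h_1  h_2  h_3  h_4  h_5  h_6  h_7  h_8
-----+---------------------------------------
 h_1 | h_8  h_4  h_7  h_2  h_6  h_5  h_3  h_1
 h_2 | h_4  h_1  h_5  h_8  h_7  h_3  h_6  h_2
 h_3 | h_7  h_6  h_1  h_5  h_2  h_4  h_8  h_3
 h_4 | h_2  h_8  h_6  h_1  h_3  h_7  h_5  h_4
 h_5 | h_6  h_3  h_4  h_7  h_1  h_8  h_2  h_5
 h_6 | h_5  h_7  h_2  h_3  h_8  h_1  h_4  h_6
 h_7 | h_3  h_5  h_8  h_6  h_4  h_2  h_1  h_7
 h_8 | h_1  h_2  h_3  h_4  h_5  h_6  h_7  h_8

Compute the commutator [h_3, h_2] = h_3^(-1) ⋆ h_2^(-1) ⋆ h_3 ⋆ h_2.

h_1

Identity is h_8; from the table h_3^(-1) = h_7 and h_2^(-1) = h_4.
h_7 ⋆ h_4 = h_6
h_6 ⋆ h_3 = h_2
h_2 ⋆ h_2 = h_1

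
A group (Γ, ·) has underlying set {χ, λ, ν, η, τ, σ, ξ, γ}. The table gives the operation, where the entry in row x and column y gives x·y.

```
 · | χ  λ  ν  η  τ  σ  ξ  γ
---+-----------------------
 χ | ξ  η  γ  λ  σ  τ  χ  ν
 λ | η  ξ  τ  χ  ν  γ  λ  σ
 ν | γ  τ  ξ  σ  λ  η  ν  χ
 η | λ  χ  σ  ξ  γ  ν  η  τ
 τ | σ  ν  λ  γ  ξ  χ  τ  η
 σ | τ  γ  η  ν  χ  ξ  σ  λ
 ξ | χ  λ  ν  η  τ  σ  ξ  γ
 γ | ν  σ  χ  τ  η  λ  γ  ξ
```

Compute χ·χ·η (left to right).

η

χ·χ = ξ
ξ·η = η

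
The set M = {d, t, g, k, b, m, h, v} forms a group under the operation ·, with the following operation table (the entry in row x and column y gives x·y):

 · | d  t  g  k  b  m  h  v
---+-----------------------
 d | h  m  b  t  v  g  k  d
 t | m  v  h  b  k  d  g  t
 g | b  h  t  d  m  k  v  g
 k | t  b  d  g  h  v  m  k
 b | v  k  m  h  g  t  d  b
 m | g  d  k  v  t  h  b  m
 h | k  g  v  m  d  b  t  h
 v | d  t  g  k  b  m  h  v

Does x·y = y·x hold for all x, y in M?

Check whether the table is symmetric across its main diagonal.
Every entry (row x, col y) equals the entry (row y, col x), so M is abelian.

Yes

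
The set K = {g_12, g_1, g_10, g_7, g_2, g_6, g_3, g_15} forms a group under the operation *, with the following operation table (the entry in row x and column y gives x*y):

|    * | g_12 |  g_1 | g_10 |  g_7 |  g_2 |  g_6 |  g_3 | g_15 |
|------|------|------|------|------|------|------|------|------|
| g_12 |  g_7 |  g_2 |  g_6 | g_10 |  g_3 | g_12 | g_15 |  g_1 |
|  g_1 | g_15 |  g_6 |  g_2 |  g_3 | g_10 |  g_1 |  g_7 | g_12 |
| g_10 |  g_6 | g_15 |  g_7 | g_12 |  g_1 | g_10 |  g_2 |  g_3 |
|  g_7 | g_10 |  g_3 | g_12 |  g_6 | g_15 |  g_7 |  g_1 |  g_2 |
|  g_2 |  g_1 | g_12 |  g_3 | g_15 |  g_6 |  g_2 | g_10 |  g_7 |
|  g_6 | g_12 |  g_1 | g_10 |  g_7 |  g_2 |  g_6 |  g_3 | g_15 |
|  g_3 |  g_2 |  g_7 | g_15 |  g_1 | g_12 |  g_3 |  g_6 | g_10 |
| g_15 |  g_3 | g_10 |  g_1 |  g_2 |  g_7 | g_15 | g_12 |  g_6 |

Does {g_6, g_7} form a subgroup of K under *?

Yes

{g_6, g_7} contains the identity g_6.
Checking products: every product of two elements of {g_6, g_7} (read from the table) lies in {g_6, g_7}, so the set is closed.
In a finite group, a nonempty closed subset is a subgroup. So {g_6, g_7} ≤ K.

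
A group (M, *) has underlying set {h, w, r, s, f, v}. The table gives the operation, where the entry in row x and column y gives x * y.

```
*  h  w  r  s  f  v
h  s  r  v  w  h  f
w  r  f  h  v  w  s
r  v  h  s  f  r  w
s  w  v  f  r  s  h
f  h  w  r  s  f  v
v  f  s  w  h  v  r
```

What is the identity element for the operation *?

f

The identity e satisfies e * x = x for all x, so its row in the table reproduces the column headers.
Row f reads: h, w, r, s, f, v — exactly the header order. So f is the identity.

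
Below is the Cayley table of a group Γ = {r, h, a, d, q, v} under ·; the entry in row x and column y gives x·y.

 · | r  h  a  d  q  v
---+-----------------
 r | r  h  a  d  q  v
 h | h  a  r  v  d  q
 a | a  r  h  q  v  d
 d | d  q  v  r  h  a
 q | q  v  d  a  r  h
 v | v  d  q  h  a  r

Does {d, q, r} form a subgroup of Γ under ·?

q·d = a, which is not in {d, q, r}.
The subset is not closed under ·, so it is not a subgroup.

No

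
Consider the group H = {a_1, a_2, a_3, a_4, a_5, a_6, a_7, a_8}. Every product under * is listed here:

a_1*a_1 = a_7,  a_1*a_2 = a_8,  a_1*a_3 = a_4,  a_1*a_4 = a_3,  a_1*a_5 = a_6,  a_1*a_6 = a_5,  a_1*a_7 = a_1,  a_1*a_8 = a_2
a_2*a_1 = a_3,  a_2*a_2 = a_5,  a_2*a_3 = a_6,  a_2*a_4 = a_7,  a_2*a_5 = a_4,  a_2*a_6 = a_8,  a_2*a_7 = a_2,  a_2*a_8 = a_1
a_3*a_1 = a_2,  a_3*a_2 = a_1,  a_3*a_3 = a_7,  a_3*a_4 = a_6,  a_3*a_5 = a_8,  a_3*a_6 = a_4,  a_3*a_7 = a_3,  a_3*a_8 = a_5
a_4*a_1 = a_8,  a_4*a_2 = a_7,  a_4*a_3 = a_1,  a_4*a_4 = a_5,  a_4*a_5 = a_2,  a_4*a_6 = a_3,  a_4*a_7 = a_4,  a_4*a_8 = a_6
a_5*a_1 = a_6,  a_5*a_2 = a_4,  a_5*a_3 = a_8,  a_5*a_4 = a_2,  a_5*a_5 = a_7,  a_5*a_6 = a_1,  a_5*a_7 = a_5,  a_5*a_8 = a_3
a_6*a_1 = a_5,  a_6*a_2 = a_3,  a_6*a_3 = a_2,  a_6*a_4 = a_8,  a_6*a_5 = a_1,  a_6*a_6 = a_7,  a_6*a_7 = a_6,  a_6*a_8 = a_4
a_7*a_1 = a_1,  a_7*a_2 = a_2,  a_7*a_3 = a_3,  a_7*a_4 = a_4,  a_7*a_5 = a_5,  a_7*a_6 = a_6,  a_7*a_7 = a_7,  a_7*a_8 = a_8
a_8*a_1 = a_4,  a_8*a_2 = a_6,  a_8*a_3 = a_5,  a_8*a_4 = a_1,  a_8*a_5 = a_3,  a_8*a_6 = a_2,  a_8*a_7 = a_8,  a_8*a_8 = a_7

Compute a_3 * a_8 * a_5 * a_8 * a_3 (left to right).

a_5

a_3 * a_8 = a_5
a_5 * a_5 = a_7
a_7 * a_8 = a_8
a_8 * a_3 = a_5
(Structurally, H here is isomorphic to the dihedral group D_4.)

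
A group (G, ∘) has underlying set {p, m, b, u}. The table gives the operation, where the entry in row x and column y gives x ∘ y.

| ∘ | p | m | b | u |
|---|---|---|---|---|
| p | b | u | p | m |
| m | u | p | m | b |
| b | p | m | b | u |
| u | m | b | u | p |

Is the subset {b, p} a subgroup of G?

Yes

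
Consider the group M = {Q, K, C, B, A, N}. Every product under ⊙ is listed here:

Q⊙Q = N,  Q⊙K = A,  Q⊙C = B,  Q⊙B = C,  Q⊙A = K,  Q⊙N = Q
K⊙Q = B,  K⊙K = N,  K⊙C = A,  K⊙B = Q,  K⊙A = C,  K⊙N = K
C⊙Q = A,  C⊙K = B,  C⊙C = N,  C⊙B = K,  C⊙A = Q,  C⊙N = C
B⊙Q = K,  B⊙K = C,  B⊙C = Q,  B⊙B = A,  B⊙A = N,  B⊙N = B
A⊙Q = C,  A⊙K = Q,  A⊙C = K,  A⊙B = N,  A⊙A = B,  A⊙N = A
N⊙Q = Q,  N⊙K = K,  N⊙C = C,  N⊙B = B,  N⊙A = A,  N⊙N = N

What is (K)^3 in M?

K^1 = K
K^2 = K ⊙ K = N
K^3 = N ⊙ K = K
(Structurally, M here is isomorphic to the symmetric group S_3.)

K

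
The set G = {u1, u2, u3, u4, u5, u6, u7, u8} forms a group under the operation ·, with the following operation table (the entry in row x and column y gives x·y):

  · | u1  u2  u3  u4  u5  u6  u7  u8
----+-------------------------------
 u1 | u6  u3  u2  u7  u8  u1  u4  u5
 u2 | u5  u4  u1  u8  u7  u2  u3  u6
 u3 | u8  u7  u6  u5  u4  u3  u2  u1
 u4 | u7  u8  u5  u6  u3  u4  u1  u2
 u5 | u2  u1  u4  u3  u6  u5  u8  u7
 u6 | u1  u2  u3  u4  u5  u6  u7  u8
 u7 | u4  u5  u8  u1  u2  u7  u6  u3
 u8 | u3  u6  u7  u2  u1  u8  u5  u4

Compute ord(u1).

2

The identity element is u6 (its row matches the header).
u1^1 = u1
u1^2 = u1·u1 = u6
The first power of u1 equal to the identity is u1^2, so ord(u1) = 2.
(Structurally, G here is isomorphic to the dihedral group D_4.)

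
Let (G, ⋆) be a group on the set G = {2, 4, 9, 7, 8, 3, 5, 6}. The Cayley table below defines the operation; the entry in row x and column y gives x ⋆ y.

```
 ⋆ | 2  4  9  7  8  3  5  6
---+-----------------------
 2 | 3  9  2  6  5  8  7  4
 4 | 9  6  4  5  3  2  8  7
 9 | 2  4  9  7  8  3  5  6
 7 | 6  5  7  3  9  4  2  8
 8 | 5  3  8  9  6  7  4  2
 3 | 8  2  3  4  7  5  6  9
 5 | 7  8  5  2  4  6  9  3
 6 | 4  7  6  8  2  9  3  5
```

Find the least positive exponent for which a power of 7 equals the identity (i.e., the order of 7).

8

The identity element is 9 (its row matches the header).
7^1 = 7
7^2 = 7 ⋆ 7 = 3
7^3 = 3 ⋆ 7 = 4
7^4 = 4 ⋆ 7 = 5
7^5 = 5 ⋆ 7 = 2
7^6 = 2 ⋆ 7 = 6
7^7 = 6 ⋆ 7 = 8
7^8 = 8 ⋆ 7 = 9
The first power of 7 equal to the identity is 7^8, so ord(7) = 8.
(Structurally, G here is isomorphic to the cyclic group Z_8.)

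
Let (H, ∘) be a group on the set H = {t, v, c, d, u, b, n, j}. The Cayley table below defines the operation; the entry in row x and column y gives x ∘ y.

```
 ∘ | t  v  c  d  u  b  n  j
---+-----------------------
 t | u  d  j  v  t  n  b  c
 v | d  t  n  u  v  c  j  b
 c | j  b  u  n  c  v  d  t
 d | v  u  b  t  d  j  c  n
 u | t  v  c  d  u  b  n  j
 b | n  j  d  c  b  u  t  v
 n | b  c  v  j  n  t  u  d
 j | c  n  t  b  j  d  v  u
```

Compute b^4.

u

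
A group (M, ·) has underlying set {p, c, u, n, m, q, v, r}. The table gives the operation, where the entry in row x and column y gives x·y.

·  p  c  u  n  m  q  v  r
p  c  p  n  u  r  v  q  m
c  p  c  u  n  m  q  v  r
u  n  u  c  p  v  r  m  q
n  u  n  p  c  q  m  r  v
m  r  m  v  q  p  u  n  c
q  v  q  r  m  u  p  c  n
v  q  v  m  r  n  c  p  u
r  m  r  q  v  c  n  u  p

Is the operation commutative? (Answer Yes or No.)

Yes

Check whether the table is symmetric across its main diagonal.
Every entry (row x, col y) equals the entry (row y, col x), so M is abelian.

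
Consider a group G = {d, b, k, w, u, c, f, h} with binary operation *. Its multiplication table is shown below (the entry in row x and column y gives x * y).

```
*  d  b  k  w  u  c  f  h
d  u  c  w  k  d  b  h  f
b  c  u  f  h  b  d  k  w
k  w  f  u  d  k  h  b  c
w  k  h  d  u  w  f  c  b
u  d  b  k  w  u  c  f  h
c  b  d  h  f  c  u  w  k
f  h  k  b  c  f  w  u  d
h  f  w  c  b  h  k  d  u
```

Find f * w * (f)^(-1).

w

The identity is u. In row f, the entry u sits in column f, so f^(-1) = f.
f * w = c
c * f = w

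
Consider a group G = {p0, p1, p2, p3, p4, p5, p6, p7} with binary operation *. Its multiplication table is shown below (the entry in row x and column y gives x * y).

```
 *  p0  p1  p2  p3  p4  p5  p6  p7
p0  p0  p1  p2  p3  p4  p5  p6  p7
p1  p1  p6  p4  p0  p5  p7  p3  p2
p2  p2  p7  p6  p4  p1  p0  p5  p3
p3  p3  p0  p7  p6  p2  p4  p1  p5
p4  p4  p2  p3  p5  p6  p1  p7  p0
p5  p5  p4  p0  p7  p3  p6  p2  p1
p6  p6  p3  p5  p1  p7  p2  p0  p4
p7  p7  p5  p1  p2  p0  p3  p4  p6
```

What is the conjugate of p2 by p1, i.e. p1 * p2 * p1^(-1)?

p5

The identity is p0. In row p1, the entry p0 sits in column p3, so p1^(-1) = p3.
p1 * p2 = p4
p4 * p3 = p5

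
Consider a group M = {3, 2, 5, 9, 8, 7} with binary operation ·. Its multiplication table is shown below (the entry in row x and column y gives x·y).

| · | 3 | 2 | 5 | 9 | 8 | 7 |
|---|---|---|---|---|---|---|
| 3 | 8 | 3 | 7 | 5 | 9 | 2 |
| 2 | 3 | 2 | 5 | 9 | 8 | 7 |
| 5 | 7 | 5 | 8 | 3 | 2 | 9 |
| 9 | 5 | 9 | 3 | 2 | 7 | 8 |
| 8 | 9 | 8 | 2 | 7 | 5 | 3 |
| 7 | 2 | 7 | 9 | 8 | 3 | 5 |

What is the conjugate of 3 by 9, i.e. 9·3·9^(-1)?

3

The identity is 2. In row 9, the entry 2 sits in column 9, so 9^(-1) = 9.
9·3 = 5
5·9 = 3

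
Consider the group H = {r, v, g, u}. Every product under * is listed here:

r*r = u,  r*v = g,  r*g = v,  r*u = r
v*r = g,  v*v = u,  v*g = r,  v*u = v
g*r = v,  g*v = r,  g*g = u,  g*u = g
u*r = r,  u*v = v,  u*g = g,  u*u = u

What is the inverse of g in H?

g

First locate the identity: row u matches the header, so u is the identity.
Scan row g for u: g * g = u. Hence g^(-1) = g.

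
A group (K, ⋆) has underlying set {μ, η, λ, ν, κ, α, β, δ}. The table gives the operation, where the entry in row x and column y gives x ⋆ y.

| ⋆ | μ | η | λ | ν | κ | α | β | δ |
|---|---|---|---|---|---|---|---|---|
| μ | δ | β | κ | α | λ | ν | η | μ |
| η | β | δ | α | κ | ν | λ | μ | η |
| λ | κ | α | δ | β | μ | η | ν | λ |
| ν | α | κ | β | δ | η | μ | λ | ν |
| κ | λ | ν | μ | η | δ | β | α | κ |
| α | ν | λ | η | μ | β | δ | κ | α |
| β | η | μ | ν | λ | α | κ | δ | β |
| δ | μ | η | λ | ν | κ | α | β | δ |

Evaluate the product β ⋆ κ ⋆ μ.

β ⋆ κ = α
α ⋆ μ = ν

ν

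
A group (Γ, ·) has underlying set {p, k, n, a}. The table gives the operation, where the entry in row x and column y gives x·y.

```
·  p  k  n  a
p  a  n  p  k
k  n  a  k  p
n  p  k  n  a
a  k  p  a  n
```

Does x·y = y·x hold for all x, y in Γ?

Check whether the table is symmetric across its main diagonal.
Every entry (row x, col y) equals the entry (row y, col x), so Γ is abelian.
(In fact Γ ≅ the cyclic group Z_4.)

Yes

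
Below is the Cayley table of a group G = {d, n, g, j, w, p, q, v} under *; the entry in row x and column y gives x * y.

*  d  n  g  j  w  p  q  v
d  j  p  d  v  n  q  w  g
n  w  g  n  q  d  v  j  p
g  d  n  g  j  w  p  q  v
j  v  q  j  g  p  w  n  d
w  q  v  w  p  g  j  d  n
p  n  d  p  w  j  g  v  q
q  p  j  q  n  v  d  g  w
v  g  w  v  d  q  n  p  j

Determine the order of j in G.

2

The identity element is g (its row matches the header).
j^1 = j
j^2 = j * j = g
The first power of j equal to the identity is j^2, so ord(j) = 2.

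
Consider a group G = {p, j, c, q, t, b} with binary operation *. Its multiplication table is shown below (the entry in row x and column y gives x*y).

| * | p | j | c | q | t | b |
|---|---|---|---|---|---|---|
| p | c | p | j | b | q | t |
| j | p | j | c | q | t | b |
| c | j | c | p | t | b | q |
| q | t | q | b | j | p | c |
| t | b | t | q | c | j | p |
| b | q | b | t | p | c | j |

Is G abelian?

c*b = q but b*c = t.
Since c and b do not commute, G is not abelian.

No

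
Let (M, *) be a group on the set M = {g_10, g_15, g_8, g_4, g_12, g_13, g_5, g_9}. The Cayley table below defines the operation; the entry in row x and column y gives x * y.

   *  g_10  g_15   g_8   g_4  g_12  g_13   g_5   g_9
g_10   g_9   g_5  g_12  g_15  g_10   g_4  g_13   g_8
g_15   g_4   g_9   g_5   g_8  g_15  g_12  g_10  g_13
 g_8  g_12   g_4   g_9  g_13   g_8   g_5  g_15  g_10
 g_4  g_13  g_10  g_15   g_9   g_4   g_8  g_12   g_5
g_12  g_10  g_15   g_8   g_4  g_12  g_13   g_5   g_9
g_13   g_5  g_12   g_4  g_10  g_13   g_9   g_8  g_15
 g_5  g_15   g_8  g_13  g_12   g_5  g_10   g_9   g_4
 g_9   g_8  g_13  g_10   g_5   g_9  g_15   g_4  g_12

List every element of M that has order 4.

Identity is g_12. Compute the order of each non-identity element by repeated multiplication:
  g_10: g_10 → g_9 → g_8 → g_12  (order 4)
  g_15: g_15 → g_9 → g_13 → g_12  (order 4)
  g_8: g_8 → g_9 → g_10 → g_12  (order 4)
  g_4: g_4 → g_9 → g_5 → g_12  (order 4)
  g_13: g_13 → g_9 → g_15 → g_12  (order 4)
  g_5: g_5 → g_9 → g_4 → g_12  (order 4)
  g_9: g_9 → g_12  (order 2)
Elements of order 4: {g_10, g_13, g_15, g_4, g_5, g_8}.

{g_10, g_13, g_15, g_4, g_5, g_8}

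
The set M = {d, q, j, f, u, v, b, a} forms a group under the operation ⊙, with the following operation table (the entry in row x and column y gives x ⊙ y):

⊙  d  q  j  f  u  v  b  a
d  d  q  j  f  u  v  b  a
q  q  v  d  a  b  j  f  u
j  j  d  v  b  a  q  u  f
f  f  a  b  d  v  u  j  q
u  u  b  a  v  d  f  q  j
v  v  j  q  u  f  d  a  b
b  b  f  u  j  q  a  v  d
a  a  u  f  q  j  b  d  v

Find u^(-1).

u

First locate the identity: row d matches the header, so d is the identity.
Scan row u for d: u ⊙ u = d. Hence u^(-1) = u.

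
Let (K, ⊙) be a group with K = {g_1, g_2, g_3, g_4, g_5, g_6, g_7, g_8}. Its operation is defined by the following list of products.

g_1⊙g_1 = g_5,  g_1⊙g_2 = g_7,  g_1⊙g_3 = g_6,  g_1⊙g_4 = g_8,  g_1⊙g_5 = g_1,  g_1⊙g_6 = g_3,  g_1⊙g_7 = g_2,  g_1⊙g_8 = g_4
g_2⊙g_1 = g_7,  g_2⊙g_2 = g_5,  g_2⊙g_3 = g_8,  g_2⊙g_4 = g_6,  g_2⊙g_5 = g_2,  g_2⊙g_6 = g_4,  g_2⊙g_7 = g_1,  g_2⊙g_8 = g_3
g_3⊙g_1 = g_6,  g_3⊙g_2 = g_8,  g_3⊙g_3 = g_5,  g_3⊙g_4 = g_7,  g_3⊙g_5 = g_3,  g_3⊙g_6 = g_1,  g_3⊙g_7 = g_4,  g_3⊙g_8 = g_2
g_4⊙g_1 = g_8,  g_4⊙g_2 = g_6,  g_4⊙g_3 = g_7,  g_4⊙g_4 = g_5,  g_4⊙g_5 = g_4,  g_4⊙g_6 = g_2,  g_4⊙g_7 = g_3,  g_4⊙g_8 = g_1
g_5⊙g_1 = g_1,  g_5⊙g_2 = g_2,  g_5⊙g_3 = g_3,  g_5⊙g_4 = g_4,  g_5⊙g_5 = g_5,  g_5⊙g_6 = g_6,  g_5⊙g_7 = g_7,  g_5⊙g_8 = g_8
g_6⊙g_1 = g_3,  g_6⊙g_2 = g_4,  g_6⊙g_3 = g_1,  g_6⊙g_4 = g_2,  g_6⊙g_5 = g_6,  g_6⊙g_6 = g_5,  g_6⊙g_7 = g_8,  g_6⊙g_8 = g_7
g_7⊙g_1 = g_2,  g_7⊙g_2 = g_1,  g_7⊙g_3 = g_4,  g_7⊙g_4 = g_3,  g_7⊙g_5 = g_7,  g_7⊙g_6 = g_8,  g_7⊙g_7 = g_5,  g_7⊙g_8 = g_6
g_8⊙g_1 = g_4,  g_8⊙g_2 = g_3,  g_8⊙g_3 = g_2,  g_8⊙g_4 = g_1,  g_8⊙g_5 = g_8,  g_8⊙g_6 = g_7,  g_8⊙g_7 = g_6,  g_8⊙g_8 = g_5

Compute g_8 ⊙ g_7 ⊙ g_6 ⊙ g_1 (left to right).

g_8 ⊙ g_7 = g_6
g_6 ⊙ g_6 = g_5
g_5 ⊙ g_1 = g_1

g_1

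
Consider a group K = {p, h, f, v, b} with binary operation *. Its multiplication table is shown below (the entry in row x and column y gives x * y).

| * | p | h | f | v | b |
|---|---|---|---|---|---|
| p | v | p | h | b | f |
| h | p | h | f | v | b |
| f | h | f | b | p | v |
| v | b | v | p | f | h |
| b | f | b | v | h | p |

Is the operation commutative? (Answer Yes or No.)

Yes

Check whether the table is symmetric across its main diagonal.
Every entry (row x, col y) equals the entry (row y, col x), so K is abelian.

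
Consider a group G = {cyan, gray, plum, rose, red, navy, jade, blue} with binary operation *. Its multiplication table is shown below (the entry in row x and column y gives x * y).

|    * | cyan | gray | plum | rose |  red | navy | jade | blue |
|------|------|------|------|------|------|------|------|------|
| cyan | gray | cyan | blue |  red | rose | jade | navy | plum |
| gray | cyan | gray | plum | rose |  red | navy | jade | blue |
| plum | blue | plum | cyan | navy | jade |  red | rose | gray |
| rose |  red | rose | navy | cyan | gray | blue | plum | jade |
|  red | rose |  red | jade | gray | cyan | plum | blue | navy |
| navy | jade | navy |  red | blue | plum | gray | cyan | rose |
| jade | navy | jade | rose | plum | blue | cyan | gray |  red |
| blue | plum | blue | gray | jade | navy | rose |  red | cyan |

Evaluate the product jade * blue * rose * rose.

rose

jade * blue = red
red * rose = gray
gray * rose = rose
(Structurally, G here is isomorphic to Z_2 x Z_4.)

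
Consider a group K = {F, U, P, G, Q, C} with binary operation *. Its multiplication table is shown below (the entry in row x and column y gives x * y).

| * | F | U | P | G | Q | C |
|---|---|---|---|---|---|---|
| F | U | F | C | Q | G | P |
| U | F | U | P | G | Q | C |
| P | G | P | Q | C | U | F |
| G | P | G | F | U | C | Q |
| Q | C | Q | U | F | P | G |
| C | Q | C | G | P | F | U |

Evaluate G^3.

G^1 = G
G^2 = G * G = U
G^3 = U * G = G

G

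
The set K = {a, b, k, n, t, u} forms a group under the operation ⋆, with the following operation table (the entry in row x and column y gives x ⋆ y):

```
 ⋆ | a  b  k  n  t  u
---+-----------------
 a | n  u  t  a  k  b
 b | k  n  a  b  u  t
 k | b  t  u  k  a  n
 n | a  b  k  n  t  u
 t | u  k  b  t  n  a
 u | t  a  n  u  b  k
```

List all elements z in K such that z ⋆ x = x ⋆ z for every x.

An element z is central iff its row equals its column in the table.
For k: k ⋆ a = b ≠ t = a ⋆ k, so k ∉ Z.
Checking each element this way leaves Z(K) = {n}.

{n}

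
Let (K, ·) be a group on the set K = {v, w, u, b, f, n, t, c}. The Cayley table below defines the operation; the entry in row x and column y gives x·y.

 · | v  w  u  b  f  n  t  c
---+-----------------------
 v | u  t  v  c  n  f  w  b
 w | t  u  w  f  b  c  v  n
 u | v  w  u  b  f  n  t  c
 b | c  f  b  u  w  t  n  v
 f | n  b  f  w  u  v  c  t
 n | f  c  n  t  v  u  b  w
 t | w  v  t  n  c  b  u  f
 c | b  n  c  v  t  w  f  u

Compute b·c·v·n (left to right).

b·c = v
v·v = u
u·n = n

n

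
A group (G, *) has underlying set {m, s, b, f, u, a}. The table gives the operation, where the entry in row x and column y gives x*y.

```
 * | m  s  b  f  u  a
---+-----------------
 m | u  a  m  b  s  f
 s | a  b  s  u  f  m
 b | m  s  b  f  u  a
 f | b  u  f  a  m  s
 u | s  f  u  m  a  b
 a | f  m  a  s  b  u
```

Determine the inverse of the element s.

First locate the identity: row b matches the header, so b is the identity.
Scan row s for b: s*s = b. Hence s^(-1) = s.

s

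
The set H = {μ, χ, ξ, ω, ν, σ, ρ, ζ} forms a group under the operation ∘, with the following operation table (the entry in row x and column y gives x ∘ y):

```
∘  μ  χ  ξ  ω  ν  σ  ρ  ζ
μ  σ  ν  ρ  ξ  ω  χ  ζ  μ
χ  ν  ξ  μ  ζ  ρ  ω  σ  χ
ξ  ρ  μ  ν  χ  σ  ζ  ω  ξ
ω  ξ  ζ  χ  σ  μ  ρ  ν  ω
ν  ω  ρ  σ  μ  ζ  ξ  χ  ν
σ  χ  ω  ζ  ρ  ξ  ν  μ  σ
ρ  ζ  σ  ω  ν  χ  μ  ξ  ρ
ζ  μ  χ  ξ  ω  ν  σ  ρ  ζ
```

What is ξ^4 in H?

ζ

ξ^1 = ξ
ξ^2 = ξ ∘ ξ = ν
ξ^3 = ν ∘ ξ = σ
ξ^4 = σ ∘ ξ = ζ
(Structurally, H here is isomorphic to the cyclic group Z_8.)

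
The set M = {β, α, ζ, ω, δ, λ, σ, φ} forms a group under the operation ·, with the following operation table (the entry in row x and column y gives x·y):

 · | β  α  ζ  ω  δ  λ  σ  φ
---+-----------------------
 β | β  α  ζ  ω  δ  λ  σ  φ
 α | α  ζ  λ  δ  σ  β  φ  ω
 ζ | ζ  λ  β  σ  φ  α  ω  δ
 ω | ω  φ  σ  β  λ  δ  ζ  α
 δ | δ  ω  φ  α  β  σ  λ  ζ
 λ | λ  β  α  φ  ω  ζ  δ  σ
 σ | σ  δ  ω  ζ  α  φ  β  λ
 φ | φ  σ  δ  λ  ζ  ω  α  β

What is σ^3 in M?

σ

σ^1 = σ
σ^2 = σ·σ = β
σ^3 = β·σ = σ
(Structurally, M here is isomorphic to the dihedral group D_4.)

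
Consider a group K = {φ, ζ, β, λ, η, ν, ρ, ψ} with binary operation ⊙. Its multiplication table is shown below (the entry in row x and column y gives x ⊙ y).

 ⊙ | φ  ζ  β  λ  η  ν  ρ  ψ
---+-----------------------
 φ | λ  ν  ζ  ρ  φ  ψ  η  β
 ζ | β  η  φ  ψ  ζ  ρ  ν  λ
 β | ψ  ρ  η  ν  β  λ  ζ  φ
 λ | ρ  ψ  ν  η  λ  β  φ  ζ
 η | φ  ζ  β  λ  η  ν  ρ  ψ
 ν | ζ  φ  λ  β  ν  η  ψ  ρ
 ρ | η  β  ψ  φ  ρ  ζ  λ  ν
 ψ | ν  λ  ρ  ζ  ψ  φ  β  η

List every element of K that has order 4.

Identity is η. Compute the order of each non-identity element by repeated multiplication:
  φ: φ → λ → ρ → η  (order 4)
  ζ: ζ → η  (order 2)
  β: β → η  (order 2)
  λ: λ → η  (order 2)
  ν: ν → η  (order 2)
  ρ: ρ → λ → φ → η  (order 4)
  ψ: ψ → η  (order 2)
Elements of order 4: {ρ, φ}.

{ρ, φ}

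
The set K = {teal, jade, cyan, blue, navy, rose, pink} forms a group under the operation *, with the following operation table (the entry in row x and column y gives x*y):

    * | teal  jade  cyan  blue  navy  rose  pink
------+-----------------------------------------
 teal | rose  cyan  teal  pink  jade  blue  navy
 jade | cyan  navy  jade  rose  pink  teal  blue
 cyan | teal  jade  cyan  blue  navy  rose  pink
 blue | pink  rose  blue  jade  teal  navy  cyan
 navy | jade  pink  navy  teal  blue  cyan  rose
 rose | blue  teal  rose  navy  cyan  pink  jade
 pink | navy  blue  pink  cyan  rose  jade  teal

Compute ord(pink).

7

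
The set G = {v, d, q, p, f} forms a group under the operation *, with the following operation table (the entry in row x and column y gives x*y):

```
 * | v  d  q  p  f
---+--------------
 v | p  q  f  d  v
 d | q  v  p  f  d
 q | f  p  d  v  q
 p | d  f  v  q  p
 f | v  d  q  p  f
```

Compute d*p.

Read row d, column p: d*p = f.

f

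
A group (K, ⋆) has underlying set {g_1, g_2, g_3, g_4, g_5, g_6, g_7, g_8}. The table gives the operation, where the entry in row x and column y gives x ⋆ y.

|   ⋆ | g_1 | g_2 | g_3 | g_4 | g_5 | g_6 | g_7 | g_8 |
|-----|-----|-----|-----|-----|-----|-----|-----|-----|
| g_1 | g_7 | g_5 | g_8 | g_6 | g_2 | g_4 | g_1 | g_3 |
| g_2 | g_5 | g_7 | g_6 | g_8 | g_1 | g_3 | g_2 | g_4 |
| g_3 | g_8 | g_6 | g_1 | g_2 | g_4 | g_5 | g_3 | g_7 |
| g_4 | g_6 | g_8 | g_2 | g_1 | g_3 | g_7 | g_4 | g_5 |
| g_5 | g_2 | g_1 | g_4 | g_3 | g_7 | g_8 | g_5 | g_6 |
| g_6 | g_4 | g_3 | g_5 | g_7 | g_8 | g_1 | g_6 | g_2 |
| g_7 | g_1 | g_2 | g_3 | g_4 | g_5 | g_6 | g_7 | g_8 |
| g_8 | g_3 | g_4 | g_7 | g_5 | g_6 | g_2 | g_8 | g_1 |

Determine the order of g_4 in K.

4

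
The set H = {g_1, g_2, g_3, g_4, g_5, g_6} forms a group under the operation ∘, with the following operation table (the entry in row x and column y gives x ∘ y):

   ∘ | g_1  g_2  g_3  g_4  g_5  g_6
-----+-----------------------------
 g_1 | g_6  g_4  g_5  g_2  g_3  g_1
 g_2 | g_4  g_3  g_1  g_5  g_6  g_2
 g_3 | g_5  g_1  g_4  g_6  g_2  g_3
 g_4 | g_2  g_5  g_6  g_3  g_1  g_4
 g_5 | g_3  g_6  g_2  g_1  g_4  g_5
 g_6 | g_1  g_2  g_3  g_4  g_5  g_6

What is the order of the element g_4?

3

The identity element is g_6 (its row matches the header).
g_4^1 = g_4
g_4^2 = g_4 ∘ g_4 = g_3
g_4^3 = g_3 ∘ g_4 = g_6
The first power of g_4 equal to the identity is g_4^3, so ord(g_4) = 3.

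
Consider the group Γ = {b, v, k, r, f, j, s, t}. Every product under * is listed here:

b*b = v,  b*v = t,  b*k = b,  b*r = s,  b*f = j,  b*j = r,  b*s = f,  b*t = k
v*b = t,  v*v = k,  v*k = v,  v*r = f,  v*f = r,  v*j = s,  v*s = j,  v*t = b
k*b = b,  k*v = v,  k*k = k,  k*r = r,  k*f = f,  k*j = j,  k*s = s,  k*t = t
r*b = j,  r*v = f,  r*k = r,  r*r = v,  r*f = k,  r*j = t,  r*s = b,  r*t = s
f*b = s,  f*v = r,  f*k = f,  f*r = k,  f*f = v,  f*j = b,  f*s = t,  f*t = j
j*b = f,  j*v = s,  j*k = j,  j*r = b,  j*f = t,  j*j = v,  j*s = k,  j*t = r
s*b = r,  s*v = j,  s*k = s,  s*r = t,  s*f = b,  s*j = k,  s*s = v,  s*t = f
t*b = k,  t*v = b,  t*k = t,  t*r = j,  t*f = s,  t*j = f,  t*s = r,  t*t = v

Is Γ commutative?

No

r * t = s but t * r = j.
Since r and t do not commute, Γ is not abelian.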